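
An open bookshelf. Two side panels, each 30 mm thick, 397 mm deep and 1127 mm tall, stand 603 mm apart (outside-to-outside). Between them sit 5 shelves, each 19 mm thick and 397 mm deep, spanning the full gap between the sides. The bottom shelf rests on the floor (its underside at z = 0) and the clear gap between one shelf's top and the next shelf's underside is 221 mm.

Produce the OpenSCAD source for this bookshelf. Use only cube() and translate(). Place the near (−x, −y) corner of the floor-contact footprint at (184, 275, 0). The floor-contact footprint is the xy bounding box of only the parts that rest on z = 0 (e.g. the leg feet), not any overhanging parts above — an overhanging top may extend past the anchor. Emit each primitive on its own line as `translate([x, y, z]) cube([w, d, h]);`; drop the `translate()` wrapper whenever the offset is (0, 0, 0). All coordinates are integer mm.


translate([184, 275, 0]) cube([30, 397, 1127]);
translate([757, 275, 0]) cube([30, 397, 1127]);
translate([214, 275, 0]) cube([543, 397, 19]);
translate([214, 275, 240]) cube([543, 397, 19]);
translate([214, 275, 480]) cube([543, 397, 19]);
translate([214, 275, 720]) cube([543, 397, 19]);
translate([214, 275, 960]) cube([543, 397, 19]);


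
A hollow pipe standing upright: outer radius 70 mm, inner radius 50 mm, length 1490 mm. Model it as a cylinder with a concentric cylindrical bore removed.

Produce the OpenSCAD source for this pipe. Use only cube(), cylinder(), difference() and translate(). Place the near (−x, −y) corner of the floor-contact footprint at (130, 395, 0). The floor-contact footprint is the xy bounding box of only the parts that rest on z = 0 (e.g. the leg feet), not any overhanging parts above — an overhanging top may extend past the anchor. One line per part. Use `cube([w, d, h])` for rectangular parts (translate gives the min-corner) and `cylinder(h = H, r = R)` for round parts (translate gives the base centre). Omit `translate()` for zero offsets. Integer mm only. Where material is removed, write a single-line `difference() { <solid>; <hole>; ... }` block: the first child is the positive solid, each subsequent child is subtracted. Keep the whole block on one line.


difference() { translate([200, 465, 0]) cylinder(h = 1490, r = 70); translate([200, 465, 0]) cylinder(h = 1490, r = 50); }


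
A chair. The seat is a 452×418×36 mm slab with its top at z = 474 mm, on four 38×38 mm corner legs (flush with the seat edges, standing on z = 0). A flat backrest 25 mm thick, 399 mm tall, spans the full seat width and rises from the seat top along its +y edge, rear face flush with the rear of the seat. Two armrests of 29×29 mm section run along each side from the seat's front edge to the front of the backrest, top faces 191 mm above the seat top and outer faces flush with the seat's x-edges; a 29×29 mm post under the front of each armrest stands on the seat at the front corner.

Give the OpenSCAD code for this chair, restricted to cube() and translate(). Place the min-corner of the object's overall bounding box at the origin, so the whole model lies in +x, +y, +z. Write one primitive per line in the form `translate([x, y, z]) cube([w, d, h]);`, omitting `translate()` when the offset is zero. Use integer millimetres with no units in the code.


// leg_h = 474 - 36 = 438
// arm post h = 191 - 29 = 162
translate([0, 0, 438]) cube([452, 418, 36]);
cube([38, 38, 438]);
translate([414, 0, 0]) cube([38, 38, 438]);
translate([0, 380, 0]) cube([38, 38, 438]);
translate([414, 380, 0]) cube([38, 38, 438]);
translate([0, 393, 474]) cube([452, 25, 399]);
translate([0, 0, 636]) cube([29, 393, 29]);
translate([423, 0, 636]) cube([29, 393, 29]);
translate([0, 0, 474]) cube([29, 29, 162]);
translate([423, 0, 474]) cube([29, 29, 162]);


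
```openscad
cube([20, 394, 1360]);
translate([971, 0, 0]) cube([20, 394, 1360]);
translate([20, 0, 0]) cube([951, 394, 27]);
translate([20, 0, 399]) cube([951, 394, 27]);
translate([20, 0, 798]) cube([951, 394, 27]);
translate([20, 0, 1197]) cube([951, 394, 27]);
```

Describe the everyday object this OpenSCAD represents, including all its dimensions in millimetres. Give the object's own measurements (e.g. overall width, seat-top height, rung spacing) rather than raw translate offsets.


An open bookshelf. Two side panels, each 20 mm thick, 394 mm deep and 1360 mm tall, stand 991 mm apart (outside-to-outside). Between them sit 4 shelves, each 27 mm thick and 394 mm deep, spanning the full gap between the sides. The bottom shelf rests on the floor (its underside at z = 0) and the clear gap between one shelf's top and the next shelf's underside is 372 mm.


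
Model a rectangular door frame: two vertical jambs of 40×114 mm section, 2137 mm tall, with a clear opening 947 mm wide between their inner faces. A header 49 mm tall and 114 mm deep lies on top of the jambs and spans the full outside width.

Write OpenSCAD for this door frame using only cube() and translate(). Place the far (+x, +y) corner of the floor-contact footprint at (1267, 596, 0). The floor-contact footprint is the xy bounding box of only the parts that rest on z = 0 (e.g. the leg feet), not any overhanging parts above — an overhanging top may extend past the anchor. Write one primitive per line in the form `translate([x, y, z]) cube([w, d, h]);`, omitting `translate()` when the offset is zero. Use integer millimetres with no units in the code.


translate([240, 482, 0]) cube([40, 114, 2137]);
translate([1227, 482, 0]) cube([40, 114, 2137]);
translate([240, 482, 2137]) cube([1027, 114, 49]);


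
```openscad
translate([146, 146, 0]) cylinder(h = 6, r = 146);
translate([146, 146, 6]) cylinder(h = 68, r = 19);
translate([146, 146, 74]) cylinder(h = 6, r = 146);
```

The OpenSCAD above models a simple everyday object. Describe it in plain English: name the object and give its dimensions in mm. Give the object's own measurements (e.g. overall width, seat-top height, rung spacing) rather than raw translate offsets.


A spool: two coaxial disc flanges of radius 146 mm and thickness 6 mm, joined by a core cylinder of radius 19 mm and height 68 mm. The lower flange rests on z = 0 and the three cylinders share a vertical axis.


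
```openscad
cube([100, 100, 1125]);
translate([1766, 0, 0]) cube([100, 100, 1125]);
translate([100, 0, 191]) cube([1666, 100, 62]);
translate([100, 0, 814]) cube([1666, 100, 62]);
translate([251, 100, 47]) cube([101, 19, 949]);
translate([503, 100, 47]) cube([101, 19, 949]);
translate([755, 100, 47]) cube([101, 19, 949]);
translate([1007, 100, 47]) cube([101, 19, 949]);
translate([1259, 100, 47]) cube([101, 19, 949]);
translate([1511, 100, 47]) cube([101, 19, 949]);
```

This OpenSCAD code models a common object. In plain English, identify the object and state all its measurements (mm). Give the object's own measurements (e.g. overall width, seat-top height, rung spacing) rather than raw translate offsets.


A fence section. Two 100×100 mm posts, 1125 mm tall, stand on the floor with a clear span of 1666 mm between their inner faces. Two horizontal rails of 100×62 mm section span the gap between the posts with their undersides at z = 191 mm and z = 814 mm, flush with the posts' −y face. 6 pickets, each 101 mm wide, 19 mm thick and 949 mm tall, are fixed to the +y face of the rails with their bottoms at z = 47 mm, spaced across the span with a 151 mm gap after the −x post and between neighbouring pickets, with 154 mm left before the +x post.


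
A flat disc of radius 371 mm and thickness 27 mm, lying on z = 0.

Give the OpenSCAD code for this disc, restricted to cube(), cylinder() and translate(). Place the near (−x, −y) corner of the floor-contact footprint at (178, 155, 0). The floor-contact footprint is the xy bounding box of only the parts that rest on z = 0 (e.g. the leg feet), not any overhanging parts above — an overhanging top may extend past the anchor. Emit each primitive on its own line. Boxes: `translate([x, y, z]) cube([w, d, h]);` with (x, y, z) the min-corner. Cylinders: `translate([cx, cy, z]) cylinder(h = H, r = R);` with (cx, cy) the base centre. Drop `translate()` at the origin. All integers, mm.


translate([549, 526, 0]) cylinder(h = 27, r = 371);


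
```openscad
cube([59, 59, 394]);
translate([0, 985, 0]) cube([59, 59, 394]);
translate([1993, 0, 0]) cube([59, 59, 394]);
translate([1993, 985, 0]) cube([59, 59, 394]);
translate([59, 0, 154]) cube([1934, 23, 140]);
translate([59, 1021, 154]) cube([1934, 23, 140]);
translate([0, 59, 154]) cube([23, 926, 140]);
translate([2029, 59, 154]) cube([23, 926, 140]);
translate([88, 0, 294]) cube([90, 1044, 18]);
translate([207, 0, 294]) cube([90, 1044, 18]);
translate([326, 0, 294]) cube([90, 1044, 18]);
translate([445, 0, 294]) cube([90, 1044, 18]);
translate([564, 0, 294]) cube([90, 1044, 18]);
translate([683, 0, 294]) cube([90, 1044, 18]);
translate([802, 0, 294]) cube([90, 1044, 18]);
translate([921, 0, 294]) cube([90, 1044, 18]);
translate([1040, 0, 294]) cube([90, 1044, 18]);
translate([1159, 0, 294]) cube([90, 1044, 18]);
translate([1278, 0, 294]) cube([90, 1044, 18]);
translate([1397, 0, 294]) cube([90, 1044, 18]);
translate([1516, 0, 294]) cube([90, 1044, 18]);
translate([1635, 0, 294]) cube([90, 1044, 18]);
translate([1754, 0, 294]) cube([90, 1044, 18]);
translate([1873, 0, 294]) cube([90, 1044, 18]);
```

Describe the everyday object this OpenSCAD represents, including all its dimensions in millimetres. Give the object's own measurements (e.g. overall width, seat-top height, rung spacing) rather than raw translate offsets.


A bed frame 2052 mm long (x) by 1044 mm wide (y). Four 59×59 mm corner posts, 394 mm tall, at the corners of the footprint. Four rails of 23 mm thickness and 140 mm height run between adjacent posts with their undersides at z = 154 mm, their outer faces flush with the outside of the frame (the two x-running rails run between the posts' inner faces; the two y-running rails run between the posts' inner faces). 16 slats, each 90 mm wide (x) and 18 mm thick, lie across the top of the two x-running rails, running the full 1044 mm width of the frame in y; along x they sit between the end posts with a 29 mm gap after the −x posts and between neighbouring slats, leaving 30 mm before the +x posts.


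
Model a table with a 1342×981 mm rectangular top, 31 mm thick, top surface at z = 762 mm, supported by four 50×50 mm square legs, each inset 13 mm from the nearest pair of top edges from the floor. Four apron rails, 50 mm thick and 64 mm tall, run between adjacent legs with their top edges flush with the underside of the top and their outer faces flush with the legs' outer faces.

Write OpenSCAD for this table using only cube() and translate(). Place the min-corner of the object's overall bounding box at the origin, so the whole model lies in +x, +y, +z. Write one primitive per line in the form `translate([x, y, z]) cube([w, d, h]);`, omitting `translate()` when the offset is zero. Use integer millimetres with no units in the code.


// leg_h = 762 - 31 = 731
// apron z = 731 - 64 = 667
translate([0, 0, 731]) cube([1342, 981, 31]);
translate([13, 13, 0]) cube([50, 50, 731]);
translate([1279, 13, 0]) cube([50, 50, 731]);
translate([13, 918, 0]) cube([50, 50, 731]);
translate([1279, 918, 0]) cube([50, 50, 731]);
translate([63, 13, 667]) cube([1216, 50, 64]);
translate([63, 918, 667]) cube([1216, 50, 64]);
translate([13, 63, 667]) cube([50, 855, 64]);
translate([1279, 63, 667]) cube([50, 855, 64]);


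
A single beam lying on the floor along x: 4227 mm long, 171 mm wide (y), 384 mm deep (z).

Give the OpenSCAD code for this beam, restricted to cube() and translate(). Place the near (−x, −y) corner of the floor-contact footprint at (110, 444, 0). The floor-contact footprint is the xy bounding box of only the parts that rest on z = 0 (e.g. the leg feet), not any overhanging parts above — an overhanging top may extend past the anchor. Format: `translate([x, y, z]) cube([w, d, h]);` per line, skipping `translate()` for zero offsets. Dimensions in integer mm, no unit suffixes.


translate([110, 444, 0]) cube([4227, 171, 384]);


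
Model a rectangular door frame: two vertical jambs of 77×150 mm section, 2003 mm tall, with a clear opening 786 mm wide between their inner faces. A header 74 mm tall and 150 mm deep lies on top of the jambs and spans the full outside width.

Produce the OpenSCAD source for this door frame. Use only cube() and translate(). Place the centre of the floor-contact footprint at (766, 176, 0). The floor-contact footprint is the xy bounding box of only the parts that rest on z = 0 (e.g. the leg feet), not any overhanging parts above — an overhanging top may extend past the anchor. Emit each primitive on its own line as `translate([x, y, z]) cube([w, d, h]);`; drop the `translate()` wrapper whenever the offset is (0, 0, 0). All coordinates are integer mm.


translate([296, 101, 0]) cube([77, 150, 2003]);
translate([1159, 101, 0]) cube([77, 150, 2003]);
translate([296, 101, 2003]) cube([940, 150, 74]);


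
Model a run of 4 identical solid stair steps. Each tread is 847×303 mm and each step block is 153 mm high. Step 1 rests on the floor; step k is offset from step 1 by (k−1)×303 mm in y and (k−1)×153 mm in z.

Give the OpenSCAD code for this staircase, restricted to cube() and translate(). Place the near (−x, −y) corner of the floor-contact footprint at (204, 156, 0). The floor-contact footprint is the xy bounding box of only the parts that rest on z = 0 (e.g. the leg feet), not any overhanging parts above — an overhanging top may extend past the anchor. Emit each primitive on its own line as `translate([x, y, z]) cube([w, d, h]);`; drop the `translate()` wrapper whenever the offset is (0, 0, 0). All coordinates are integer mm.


translate([204, 156, 0]) cube([847, 303, 153]);
translate([204, 459, 153]) cube([847, 303, 153]);
translate([204, 762, 306]) cube([847, 303, 153]);
translate([204, 1065, 459]) cube([847, 303, 153]);


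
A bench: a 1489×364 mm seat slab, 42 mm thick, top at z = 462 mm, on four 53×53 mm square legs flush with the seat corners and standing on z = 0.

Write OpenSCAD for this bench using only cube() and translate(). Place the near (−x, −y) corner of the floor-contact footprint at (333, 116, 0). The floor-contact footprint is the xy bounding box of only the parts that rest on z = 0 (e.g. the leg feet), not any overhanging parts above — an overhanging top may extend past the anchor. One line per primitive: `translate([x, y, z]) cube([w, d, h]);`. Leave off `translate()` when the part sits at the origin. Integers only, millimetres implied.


translate([333, 116, 420]) cube([1489, 364, 42]);
translate([333, 116, 0]) cube([53, 53, 420]);
translate([333, 427, 0]) cube([53, 53, 420]);
translate([1769, 116, 0]) cube([53, 53, 420]);
translate([1769, 427, 0]) cube([53, 53, 420]);


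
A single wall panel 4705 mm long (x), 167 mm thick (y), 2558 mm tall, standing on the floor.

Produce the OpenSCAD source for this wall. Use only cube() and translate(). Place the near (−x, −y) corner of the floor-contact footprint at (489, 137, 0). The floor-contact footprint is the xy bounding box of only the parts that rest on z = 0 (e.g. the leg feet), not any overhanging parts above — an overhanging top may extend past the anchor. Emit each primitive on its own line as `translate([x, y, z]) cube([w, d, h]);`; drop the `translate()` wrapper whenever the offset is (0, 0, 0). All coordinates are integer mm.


translate([489, 137, 0]) cube([4705, 167, 2558]);


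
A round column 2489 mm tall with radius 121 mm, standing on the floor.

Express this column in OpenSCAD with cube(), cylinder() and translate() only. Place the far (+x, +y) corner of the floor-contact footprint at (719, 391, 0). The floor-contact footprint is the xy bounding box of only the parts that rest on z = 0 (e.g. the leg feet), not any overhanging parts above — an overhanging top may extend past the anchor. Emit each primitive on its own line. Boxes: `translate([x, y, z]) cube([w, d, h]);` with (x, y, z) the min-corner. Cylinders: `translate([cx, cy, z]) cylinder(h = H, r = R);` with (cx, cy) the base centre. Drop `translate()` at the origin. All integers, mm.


translate([598, 270, 0]) cylinder(h = 2489, r = 121);


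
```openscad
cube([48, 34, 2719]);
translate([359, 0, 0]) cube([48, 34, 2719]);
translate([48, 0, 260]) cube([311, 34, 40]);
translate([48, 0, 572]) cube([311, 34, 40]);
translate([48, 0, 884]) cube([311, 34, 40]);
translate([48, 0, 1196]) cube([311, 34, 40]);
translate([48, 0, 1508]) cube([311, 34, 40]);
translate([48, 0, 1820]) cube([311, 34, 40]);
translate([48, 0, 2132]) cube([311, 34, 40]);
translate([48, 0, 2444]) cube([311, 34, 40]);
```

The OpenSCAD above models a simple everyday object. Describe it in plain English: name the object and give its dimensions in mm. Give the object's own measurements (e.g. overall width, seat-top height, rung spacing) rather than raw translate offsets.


A straight ladder. Two 48×34 mm vertical rails, 2719 mm tall, stand 407 mm apart (outside-to-outside) with their front faces coplanar on the −y side. 8 rungs, each 34 mm deep and 40 mm tall, span between the inner faces of the rails, front faces flush with the rails. The lowest rung's underside is at z = 260 mm and rungs are spaced 312 mm apart (underside to underside).


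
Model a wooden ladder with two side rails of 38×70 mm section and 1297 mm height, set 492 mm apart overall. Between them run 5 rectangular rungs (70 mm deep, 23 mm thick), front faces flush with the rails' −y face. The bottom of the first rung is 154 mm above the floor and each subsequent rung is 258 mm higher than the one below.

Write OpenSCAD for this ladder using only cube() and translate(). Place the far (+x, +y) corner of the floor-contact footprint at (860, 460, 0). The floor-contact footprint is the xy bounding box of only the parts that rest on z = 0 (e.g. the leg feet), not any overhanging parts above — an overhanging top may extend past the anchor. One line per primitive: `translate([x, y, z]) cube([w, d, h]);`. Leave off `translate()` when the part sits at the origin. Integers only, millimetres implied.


translate([368, 390, 0]) cube([38, 70, 1297]);
translate([822, 390, 0]) cube([38, 70, 1297]);
translate([406, 390, 154]) cube([416, 70, 23]);
translate([406, 390, 412]) cube([416, 70, 23]);
translate([406, 390, 670]) cube([416, 70, 23]);
translate([406, 390, 928]) cube([416, 70, 23]);
translate([406, 390, 1186]) cube([416, 70, 23]);


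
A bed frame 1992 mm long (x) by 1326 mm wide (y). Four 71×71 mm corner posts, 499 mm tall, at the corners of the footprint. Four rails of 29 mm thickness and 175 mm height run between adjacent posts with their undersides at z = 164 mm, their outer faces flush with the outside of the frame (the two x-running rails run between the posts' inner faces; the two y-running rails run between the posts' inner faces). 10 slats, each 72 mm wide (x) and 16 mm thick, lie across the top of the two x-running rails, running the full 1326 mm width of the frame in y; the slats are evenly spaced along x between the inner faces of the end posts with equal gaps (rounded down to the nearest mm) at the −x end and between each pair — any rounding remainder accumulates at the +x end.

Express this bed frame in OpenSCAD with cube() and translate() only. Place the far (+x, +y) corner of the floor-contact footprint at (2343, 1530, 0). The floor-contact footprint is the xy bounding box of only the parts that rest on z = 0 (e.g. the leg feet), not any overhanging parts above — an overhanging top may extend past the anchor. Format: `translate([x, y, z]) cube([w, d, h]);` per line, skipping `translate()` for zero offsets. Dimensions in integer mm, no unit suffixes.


translate([351, 204, 0]) cube([71, 71, 499]);
translate([351, 1459, 0]) cube([71, 71, 499]);
translate([2272, 204, 0]) cube([71, 71, 499]);
translate([2272, 1459, 0]) cube([71, 71, 499]);
translate([422, 204, 164]) cube([1850, 29, 175]);
translate([422, 1501, 164]) cube([1850, 29, 175]);
translate([351, 275, 164]) cube([29, 1184, 175]);
translate([2314, 275, 164]) cube([29, 1184, 175]);
translate([524, 204, 339]) cube([72, 1326, 16]);
translate([698, 204, 339]) cube([72, 1326, 16]);
translate([872, 204, 339]) cube([72, 1326, 16]);
translate([1046, 204, 339]) cube([72, 1326, 16]);
translate([1220, 204, 339]) cube([72, 1326, 16]);
translate([1394, 204, 339]) cube([72, 1326, 16]);
translate([1568, 204, 339]) cube([72, 1326, 16]);
translate([1742, 204, 339]) cube([72, 1326, 16]);
translate([1916, 204, 339]) cube([72, 1326, 16]);
translate([2090, 204, 339]) cube([72, 1326, 16]);


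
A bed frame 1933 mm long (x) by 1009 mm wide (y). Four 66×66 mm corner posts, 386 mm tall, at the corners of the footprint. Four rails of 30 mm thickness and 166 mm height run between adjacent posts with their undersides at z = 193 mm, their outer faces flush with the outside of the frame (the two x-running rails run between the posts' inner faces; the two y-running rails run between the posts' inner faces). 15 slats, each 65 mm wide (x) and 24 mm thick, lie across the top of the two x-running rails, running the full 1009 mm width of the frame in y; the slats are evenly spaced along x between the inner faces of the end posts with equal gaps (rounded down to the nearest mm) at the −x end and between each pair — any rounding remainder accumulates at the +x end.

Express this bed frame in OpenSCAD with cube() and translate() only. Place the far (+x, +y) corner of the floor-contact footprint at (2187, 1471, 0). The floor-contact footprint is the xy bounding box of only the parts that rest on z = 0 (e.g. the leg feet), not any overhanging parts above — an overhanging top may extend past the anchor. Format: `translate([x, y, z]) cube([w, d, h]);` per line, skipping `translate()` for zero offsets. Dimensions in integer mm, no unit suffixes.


translate([254, 462, 0]) cube([66, 66, 386]);
translate([254, 1405, 0]) cube([66, 66, 386]);
translate([2121, 462, 0]) cube([66, 66, 386]);
translate([2121, 1405, 0]) cube([66, 66, 386]);
translate([320, 462, 193]) cube([1801, 30, 166]);
translate([320, 1441, 193]) cube([1801, 30, 166]);
translate([254, 528, 193]) cube([30, 877, 166]);
translate([2157, 528, 193]) cube([30, 877, 166]);
translate([371, 462, 359]) cube([65, 1009, 24]);
translate([487, 462, 359]) cube([65, 1009, 24]);
translate([603, 462, 359]) cube([65, 1009, 24]);
translate([719, 462, 359]) cube([65, 1009, 24]);
translate([835, 462, 359]) cube([65, 1009, 24]);
translate([951, 462, 359]) cube([65, 1009, 24]);
translate([1067, 462, 359]) cube([65, 1009, 24]);
translate([1183, 462, 359]) cube([65, 1009, 24]);
translate([1299, 462, 359]) cube([65, 1009, 24]);
translate([1415, 462, 359]) cube([65, 1009, 24]);
translate([1531, 462, 359]) cube([65, 1009, 24]);
translate([1647, 462, 359]) cube([65, 1009, 24]);
translate([1763, 462, 359]) cube([65, 1009, 24]);
translate([1879, 462, 359]) cube([65, 1009, 24]);
translate([1995, 462, 359]) cube([65, 1009, 24]);


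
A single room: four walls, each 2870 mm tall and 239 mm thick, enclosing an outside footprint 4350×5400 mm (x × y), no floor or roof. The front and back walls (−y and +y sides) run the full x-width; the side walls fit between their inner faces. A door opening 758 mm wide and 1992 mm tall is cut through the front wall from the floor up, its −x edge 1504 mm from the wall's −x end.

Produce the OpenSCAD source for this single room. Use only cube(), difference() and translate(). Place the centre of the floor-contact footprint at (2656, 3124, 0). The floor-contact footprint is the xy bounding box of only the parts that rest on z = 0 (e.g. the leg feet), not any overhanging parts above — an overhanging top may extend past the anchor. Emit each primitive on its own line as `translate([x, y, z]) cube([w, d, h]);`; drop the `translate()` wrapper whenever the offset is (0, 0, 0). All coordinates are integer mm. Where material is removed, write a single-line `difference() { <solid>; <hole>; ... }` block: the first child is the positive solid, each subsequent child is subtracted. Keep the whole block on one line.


difference() { translate([481, 424, 0]) cube([4350, 239, 2870]); translate([1985, 424, 0]) cube([758, 239, 1992]); }
translate([481, 5585, 0]) cube([4350, 239, 2870]);
translate([481, 663, 0]) cube([239, 4922, 2870]);
translate([4592, 663, 0]) cube([239, 4922, 2870]);


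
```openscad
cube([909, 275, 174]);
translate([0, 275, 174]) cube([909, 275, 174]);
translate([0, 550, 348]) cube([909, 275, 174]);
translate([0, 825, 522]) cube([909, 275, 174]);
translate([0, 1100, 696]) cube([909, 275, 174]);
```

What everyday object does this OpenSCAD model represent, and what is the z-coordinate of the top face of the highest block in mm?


A staircase. The total rise is 870 mm.

5 identical blocks, each offset up and back from the previous — a staircase. Each step is 174 mm tall and there are 5 of them, so the total rise is 5 × 174 = 870 mm.


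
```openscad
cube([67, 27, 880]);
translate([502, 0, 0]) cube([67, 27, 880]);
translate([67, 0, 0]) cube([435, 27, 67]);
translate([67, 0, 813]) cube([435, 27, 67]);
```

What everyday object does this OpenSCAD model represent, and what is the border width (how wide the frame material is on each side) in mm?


A picture frame. The border width is 67 mm.

Four thin pieces enclosing a rectangular opening — a picture frame. The two full-height stiles are 880 mm tall; the top rail sits at z = 813 and is 67 mm tall, so the border above the opening is 880 − 813 = 67 mm, matching the stile x-width.


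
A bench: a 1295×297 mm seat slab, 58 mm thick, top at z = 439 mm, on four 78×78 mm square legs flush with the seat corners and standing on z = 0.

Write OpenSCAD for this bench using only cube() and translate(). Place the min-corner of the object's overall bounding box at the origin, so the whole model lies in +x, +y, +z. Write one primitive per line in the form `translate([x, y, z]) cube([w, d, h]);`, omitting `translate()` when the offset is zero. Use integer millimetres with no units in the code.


// leg_h = 439 − 58 = 381
translate([0, 0, 381]) cube([1295, 297, 58]);
cube([78, 78, 381]);
translate([0, 219, 0]) cube([78, 78, 381]);
translate([1217, 0, 0]) cube([78, 78, 381]);
translate([1217, 219, 0]) cube([78, 78, 381]);


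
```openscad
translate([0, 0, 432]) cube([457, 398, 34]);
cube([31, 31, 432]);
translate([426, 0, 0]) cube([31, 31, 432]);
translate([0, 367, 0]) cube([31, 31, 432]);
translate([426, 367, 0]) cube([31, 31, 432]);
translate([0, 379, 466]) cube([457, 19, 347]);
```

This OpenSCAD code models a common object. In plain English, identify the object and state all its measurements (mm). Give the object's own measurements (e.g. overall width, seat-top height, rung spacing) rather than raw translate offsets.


A chair. The seat is a 457×398×34 mm slab with its top at z = 466 mm, on four 31×31 mm corner legs (flush with the seat edges, standing on z = 0). A flat backrest 19 mm thick, 347 mm tall, spans the full seat width and rises from the seat top along its +y edge, rear face flush with the rear of the seat.


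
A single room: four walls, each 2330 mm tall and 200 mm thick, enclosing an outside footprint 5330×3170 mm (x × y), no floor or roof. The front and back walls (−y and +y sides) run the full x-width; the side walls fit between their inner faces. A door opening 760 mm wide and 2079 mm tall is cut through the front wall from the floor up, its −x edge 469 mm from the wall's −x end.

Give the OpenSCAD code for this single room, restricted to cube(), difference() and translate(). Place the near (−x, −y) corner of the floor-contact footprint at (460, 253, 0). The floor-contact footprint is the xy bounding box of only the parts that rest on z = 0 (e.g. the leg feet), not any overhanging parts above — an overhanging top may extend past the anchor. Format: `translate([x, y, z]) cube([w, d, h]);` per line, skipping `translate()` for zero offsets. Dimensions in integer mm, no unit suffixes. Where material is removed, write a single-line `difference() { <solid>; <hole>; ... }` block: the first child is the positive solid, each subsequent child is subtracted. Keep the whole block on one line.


difference() { translate([460, 253, 0]) cube([5330, 200, 2330]); translate([929, 253, 0]) cube([760, 200, 2079]); }
translate([460, 3223, 0]) cube([5330, 200, 2330]);
translate([460, 453, 0]) cube([200, 2770, 2330]);
translate([5590, 453, 0]) cube([200, 2770, 2330]);


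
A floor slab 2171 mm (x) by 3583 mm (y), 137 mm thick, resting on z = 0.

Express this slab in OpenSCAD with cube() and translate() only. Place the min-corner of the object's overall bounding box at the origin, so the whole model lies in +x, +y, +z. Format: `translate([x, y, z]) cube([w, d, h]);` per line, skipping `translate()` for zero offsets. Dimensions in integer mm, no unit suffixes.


cube([2171, 3583, 137]);


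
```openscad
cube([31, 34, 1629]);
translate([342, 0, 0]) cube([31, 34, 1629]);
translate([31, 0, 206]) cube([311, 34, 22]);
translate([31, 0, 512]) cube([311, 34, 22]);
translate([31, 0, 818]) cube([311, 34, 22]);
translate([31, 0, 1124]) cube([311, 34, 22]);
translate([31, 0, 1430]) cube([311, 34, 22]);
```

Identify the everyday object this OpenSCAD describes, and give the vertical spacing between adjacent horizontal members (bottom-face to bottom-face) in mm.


A ladder. The rung spacing is 306 mm.

Two tall 31×34 posts with 5 short bars between them — a ladder. Adjacent rungs sit at z = 206 and z = 512, so the spacing is 512 − 206 = 306 mm.


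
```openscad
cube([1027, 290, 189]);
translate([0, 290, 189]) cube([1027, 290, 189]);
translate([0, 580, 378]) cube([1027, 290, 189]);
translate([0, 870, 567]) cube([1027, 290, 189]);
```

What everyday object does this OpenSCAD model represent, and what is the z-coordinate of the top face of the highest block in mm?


A staircase. The total rise is 756 mm.

4 identical blocks, each offset up and back from the previous — a staircase. Each step is 189 mm tall and there are 4 of them, so the total rise is 4 × 189 = 756 mm.


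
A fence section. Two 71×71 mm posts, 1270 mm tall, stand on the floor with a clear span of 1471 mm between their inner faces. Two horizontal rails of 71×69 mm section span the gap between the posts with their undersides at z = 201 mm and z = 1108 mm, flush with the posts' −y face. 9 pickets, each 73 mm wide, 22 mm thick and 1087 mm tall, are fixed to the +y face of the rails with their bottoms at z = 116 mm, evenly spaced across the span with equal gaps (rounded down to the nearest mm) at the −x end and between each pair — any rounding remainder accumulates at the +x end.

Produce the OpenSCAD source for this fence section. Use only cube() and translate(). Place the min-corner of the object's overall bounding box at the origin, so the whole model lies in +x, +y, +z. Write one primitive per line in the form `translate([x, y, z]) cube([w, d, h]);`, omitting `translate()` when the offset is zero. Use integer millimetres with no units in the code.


cube([71, 71, 1270]);
translate([1542, 0, 0]) cube([71, 71, 1270]);
translate([71, 0, 201]) cube([1471, 71, 69]);
translate([71, 0, 1108]) cube([1471, 71, 69]);
translate([152, 71, 116]) cube([73, 22, 1087]);
translate([306, 71, 116]) cube([73, 22, 1087]);
translate([460, 71, 116]) cube([73, 22, 1087]);
translate([614, 71, 116]) cube([73, 22, 1087]);
translate([768, 71, 116]) cube([73, 22, 1087]);
translate([922, 71, 116]) cube([73, 22, 1087]);
translate([1076, 71, 116]) cube([73, 22, 1087]);
translate([1230, 71, 116]) cube([73, 22, 1087]);
translate([1384, 71, 116]) cube([73, 22, 1087]);


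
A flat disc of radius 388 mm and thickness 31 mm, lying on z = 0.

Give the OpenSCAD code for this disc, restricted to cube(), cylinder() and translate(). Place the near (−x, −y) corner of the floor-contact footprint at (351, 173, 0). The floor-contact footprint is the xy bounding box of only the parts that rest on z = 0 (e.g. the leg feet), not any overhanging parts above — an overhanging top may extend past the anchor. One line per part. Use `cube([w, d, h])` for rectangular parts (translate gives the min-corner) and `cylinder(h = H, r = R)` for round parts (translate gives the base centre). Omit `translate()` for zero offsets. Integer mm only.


translate([739, 561, 0]) cylinder(h = 31, r = 388);


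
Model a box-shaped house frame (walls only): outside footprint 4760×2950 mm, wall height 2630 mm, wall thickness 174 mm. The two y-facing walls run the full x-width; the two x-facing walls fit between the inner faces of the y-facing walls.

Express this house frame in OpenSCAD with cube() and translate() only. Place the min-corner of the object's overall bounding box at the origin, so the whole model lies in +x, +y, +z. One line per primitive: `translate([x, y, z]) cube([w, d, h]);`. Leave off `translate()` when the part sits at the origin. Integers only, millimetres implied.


cube([4760, 174, 2630]);
translate([0, 2776, 0]) cube([4760, 174, 2630]);
translate([0, 174, 0]) cube([174, 2602, 2630]);
translate([4586, 174, 0]) cube([174, 2602, 2630]);


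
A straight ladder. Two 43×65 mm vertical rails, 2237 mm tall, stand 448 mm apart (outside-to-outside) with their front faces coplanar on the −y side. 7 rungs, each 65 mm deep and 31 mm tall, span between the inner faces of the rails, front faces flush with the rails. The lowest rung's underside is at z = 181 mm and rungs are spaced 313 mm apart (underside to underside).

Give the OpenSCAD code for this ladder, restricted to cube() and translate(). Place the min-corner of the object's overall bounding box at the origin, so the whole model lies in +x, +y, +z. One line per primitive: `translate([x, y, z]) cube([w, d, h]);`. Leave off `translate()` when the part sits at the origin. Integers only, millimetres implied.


cube([43, 65, 2237]);
translate([405, 0, 0]) cube([43, 65, 2237]);
translate([43, 0, 181]) cube([362, 65, 31]);
translate([43, 0, 494]) cube([362, 65, 31]);
translate([43, 0, 807]) cube([362, 65, 31]);
translate([43, 0, 1120]) cube([362, 65, 31]);
translate([43, 0, 1433]) cube([362, 65, 31]);
translate([43, 0, 1746]) cube([362, 65, 31]);
translate([43, 0, 2059]) cube([362, 65, 31]);


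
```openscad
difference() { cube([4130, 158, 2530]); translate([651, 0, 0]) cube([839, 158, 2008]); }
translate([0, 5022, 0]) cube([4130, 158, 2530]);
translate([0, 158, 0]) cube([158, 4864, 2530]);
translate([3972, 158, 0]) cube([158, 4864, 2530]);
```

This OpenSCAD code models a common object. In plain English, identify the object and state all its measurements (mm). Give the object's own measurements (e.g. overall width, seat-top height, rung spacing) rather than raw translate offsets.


A single room: four walls, each 2530 mm tall and 158 mm thick, enclosing an outside footprint 4130×5180 mm (x × y), no floor or roof. The front and back walls (−y and +y sides) run the full x-width; the side walls fit between their inner faces. A door opening 839 mm wide and 2008 mm tall is cut through the front wall from the floor up, its −x edge 651 mm from the wall's −x end.


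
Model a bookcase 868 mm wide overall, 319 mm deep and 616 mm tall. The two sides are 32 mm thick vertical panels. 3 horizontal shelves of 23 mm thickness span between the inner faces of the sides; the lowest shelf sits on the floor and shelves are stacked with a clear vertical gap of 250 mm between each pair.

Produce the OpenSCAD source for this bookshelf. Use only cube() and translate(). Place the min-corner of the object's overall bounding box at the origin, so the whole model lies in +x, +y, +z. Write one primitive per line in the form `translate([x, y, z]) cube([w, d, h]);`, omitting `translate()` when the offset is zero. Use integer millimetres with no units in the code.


cube([32, 319, 616]);
translate([836, 0, 0]) cube([32, 319, 616]);
translate([32, 0, 0]) cube([804, 319, 23]);
translate([32, 0, 273]) cube([804, 319, 23]);
translate([32, 0, 546]) cube([804, 319, 23]);


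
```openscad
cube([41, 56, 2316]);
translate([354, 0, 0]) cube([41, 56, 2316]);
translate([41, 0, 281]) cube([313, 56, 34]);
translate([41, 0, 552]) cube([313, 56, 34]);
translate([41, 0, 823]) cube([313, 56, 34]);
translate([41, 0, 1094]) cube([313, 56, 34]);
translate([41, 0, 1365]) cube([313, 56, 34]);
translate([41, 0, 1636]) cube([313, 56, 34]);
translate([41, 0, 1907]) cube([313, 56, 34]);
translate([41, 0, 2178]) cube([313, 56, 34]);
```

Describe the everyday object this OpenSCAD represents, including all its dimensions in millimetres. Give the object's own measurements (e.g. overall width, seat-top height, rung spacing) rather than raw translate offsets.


A straight ladder. Two 41×56 mm vertical rails, 2316 mm tall, stand 395 mm apart (outside-to-outside) with their front faces coplanar on the −y side. 8 rungs, each 56 mm deep and 34 mm tall, span between the inner faces of the rails, front faces flush with the rails. The lowest rung's underside is at z = 281 mm and rungs are spaced 271 mm apart (underside to underside).


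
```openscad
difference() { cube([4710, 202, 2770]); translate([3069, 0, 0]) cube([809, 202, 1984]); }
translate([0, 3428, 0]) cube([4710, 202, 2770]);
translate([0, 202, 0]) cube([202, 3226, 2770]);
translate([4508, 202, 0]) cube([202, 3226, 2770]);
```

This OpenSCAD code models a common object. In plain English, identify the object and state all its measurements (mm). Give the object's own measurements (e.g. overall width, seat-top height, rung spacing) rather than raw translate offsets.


A single room: four walls, each 2770 mm tall and 202 mm thick, enclosing an outside footprint 4710×3630 mm (x × y), no floor or roof. The front and back walls (−y and +y sides) run the full x-width; the side walls fit between their inner faces. A door opening 809 mm wide and 1984 mm tall is cut through the front wall from the floor up, its −x edge 3069 mm from the wall's −x end.


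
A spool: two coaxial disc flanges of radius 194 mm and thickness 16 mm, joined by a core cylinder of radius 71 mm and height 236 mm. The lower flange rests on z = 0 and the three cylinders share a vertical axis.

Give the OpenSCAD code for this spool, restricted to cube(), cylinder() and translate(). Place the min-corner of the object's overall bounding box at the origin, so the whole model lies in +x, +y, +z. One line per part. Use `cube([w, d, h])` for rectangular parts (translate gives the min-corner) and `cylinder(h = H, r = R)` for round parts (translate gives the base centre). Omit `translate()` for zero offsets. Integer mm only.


translate([194, 194, 0]) cylinder(h = 16, r = 194);
translate([194, 194, 16]) cylinder(h = 236, r = 71);
translate([194, 194, 252]) cylinder(h = 16, r = 194);


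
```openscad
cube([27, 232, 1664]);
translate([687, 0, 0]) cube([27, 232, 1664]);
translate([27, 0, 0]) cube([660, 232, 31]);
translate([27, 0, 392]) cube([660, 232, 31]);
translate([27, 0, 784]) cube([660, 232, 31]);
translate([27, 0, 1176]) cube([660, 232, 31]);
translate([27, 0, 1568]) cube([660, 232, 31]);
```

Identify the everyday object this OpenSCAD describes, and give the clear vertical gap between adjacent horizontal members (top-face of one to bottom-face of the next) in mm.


A bookshelf. The clear shelf gap is 361 mm.

Two tall side panels with 5 horizontal boards between them — a bookshelf. The first two shelf undersides are at z = 0 and z = 392; with shelf thickness 31, the clear gap is 392 − 0 − 31 = 361 mm.


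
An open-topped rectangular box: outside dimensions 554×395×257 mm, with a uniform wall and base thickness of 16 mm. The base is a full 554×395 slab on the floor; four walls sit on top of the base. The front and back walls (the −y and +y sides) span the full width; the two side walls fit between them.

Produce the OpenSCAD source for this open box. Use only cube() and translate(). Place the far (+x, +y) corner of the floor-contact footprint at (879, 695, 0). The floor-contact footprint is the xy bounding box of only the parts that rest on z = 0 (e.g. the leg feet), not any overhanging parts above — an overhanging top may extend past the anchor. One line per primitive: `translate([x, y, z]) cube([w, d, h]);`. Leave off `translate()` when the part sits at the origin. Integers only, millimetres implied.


translate([325, 300, 0]) cube([554, 395, 16]);
translate([325, 300, 16]) cube([554, 16, 241]);
translate([325, 679, 16]) cube([554, 16, 241]);
translate([325, 316, 16]) cube([16, 363, 241]);
translate([863, 316, 16]) cube([16, 363, 241]);
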